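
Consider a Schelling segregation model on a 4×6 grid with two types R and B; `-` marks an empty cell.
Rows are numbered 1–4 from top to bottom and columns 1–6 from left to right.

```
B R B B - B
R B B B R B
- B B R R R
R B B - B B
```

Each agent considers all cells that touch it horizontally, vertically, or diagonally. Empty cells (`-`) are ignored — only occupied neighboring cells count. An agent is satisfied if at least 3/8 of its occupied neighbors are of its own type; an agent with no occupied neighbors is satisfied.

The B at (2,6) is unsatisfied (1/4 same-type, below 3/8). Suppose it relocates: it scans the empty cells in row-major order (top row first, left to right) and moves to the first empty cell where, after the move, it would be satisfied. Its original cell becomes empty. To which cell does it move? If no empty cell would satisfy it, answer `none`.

Vacating (2,6). Empty cells in order:
  (1,5): 3/4 same-type → satisfied — stop here.

(1,5)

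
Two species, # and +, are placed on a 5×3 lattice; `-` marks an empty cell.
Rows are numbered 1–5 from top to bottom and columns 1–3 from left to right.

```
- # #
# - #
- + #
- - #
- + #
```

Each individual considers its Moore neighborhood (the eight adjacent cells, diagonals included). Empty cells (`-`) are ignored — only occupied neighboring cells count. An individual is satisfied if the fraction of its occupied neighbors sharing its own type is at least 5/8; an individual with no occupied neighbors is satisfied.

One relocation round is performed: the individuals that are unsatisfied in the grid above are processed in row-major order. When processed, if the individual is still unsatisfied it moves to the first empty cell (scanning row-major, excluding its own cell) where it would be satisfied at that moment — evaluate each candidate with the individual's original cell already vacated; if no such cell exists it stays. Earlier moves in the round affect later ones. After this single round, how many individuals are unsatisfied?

Initially unsatisfied (in order): (2,1), (3,2), (4,3), (5,2), (5,3).
  (2,1) → (1,1).
  (3,2) → (3,1).
  (4,3): now satisfied by earlier moves; stays.
  (5,2) → (4,1).
  (5,3): now satisfied by earlier moves; stays.
Resulting grid:
# # #
- - #
+ - #
+ - #
- - #
All satisfied now.

0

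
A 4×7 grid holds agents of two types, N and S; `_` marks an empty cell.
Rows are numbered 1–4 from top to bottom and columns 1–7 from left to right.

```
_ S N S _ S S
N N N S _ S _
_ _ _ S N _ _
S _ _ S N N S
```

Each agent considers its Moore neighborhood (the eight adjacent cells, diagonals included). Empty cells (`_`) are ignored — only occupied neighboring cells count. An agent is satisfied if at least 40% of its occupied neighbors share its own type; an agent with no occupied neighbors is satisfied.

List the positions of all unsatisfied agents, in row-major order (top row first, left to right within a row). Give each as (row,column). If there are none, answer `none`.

(1,2), (1,4), (2,3), (3,5), (4,4), (4,7)

Row 1: (1,2)S 0/4 ✗ · (1,3)N 2/5 ✓ · (1,4)S 1/3 ✗ · (1,6)S 2/2 ✓ · (1,7)S 2/2 ✓
Row 2: (2,1)N 1/2 ✓ · (2,2)N 3/4 ✓ · (2,3)N 2/6 ✗ · (2,4)S 2/5 ✓ · (2,6)S 2/3 ✓
Row 3: (3,4)S 2/5 ✓ · (3,5)N 2/6 ✗
Row 4: (4,1)S 0/0 ✓ · (4,4)S 1/3 ✗ · (4,5)N 2/4 ✓ · (4,6)N 2/3 ✓ · (4,7)S 0/1 ✗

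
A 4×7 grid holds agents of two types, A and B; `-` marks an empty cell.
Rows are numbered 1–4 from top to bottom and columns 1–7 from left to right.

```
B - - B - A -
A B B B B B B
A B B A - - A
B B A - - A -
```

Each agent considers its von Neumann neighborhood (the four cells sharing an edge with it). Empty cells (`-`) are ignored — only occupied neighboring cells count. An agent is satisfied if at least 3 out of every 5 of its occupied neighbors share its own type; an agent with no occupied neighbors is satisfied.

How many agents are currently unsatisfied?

Row 1: (1,1)B 0/1 ✗ · (1,4)B 1/1 ✓ · (1,6)A 0/1 ✗
Row 2: (2,1)A 1/3 ✗ · (2,2)B 2/3 ✓ · (2,3)B 3/3 ✓ · (2,4)B 3/4 ✓ · (2,5)B 2/2 ✓ · (2,6)B 2/3 ✓ · (2,7)B 1/2 ✗
Row 3: (3,1)A 1/3 ✗ · (3,2)B 3/4 ✓ · (3,3)B 2/4 ✗ · (3,4)A 0/2 ✗ · (3,7)A 0/1 ✗
Row 4: (4,1)B 1/2 ✗ · (4,2)B 2/3 ✓ · (4,3)A 0/2 ✗ · (4,6)A 0/0 ✓
Unsatisfied: (1,1), (1,6), (2,1), (2,7), (3,1), (3,3), (3,4), (3,7), (4,1), (4,3) — 10 in total.

10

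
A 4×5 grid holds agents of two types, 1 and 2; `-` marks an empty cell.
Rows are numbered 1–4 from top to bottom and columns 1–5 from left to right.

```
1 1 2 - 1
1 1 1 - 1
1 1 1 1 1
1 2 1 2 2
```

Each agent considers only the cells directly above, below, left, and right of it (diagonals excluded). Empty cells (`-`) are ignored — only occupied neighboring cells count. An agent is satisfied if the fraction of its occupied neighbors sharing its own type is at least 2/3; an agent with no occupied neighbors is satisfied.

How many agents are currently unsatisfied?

(1,1)1 2/2 satisfied
(1,2)1 2/3 satisfied
(1,3)2 0/2 not
(1,5)1 1/1 satisfied
(2,1)1 3/3 satisfied
(2,2)1 4/4 satisfied
(2,3)1 2/3 satisfied
(2,5)1 2/2 satisfied
(3,1)1 3/3 satisfied
(3,2)1 3/4 satisfied
(3,3)1 4/4 satisfied
(3,4)1 2/3 satisfied
(3,5)1 2/3 satisfied
(4,1)1 1/2 not
(4,2)2 0/3 not
(4,3)1 1/3 not
(4,4)2 1/3 not
(4,5)2 1/2 not
Unsatisfied: (1,3), (4,1), (4,2), (4,3), (4,4), (4,5) — 6 in total.

6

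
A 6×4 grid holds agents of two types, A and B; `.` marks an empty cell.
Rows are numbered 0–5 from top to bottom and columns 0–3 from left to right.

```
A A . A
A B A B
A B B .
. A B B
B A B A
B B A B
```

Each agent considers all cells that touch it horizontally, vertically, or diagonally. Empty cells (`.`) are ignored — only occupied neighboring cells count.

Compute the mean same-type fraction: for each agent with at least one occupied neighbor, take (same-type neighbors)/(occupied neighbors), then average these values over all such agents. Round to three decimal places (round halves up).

0.486

(0,0)A 2/3
(0,1)A 3/4
(0,3)A 1/2
(1,0)A 3/5
(1,1)B 2/7
(1,2)A 2/6
(1,3)B 1/3
(2,0)A 2/4
(2,1)B 3/7
(2,2)B 5/7
(3,1)A 2/7
(3,2)B 4/7
(3,3)B 3/4
(4,0)B 2/4
(4,1)A 2/7
(4,2)B 4/8
(4,3)A 1/5
(5,0)B 2/3
(5,1)B 3/5
(5,2)A 2/5
(5,3)B 1/3
Sum over 21 agents: 2/3 + 3/4 + 1/2 + 3/5 + 2/7 + 2/6 + 1/3 + 2/4 + 3/7 + 5/7 + 2/7 + 4/7 + 3/4 + 2/4 + 2/7 + 4/8 + 1/5 + 2/3 + 3/5 + 2/5 + 1/3 = 2143/210; mean = 2143/210 ÷ 21 = 2143/4410 = 0.485941… → 0.486.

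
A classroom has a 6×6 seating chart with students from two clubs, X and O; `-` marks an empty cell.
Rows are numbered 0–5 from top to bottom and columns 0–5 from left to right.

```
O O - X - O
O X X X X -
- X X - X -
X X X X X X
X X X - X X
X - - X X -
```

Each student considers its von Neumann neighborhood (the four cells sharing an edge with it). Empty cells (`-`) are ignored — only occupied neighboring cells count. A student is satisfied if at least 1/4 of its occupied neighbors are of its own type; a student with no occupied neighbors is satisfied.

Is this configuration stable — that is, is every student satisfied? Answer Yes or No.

(0,0)O 2/2 ok
(0,1)O 1/2 ok
(0,3)X 1/1 ok
(0,5)O 0/0 ok
(1,0)O 1/2 ok
(1,1)X 2/4 ok
(1,2)X 3/3 ok
(1,3)X 3/3 ok
(1,4)X 2/2 ok
(2,1)X 3/3 ok
(2,2)X 3/3 ok
(2,4)X 2/2 ok
(3,0)X 2/2 ok
(3,1)X 4/4 ok
(3,2)X 4/4 ok
(3,3)X 2/2 ok
(3,4)X 4/4 ok
(3,5)X 2/2 ok
(4,0)X 3/3 ok
(4,1)X 3/3 ok
(4,2)X 2/2 ok
(4,4)X 3/3 ok
(4,5)X 2/2 ok
(5,0)X 1/1 ok
(5,3)X 1/1 ok
(5,4)X 2/2 ok
All meet the threshold, so the configuration is stable.

Yes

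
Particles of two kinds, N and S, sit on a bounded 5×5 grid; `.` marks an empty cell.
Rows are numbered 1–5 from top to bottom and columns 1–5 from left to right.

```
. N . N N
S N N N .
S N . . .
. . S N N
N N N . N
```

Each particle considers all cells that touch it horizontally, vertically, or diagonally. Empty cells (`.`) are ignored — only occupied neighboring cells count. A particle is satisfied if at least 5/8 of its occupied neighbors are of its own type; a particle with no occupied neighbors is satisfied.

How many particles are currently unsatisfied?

Row 1: (1,2)N 2/3 ✓ · (1,4)N 3/3 ✓ · (1,5)N 2/2 ✓
Row 2: (2,1)S 1/4 ✗ · (2,2)N 3/5 ✗ · (2,3)N 5/5 ✓ · (2,4)N 3/3 ✓
Row 3: (3,1)S 1/3 ✗ · (3,2)N 2/5 ✗
Row 4: (4,3)S 0/4 ✗ · (4,4)N 3/4 ✓ · (4,5)N 2/2 ✓
Row 5: (5,1)N 1/1 ✓ · (5,2)N 2/3 ✓ · (5,3)N 2/3 ✓ · (5,5)N 2/2 ✓
Unsatisfied: (2,1), (2,2), (3,1), (3,2), (4,3) — 5 in total.

5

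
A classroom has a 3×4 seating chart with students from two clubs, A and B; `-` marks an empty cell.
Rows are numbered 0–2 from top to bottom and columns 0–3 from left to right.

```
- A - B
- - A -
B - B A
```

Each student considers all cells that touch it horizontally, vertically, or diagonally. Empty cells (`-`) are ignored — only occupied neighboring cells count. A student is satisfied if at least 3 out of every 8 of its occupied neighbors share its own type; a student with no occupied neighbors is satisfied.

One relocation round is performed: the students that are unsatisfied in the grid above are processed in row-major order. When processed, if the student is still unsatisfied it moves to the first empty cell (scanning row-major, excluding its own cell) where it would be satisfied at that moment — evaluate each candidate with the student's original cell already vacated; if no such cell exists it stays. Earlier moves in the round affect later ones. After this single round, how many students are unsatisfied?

1

Initially unsatisfied (in order): (0,3), (2,2).
  (0,3) → (1,0).
  (2,2) → (0,0).
Resulting grid:
B A - -
B - A -
B - - A
Unsatisfied now: (0,1).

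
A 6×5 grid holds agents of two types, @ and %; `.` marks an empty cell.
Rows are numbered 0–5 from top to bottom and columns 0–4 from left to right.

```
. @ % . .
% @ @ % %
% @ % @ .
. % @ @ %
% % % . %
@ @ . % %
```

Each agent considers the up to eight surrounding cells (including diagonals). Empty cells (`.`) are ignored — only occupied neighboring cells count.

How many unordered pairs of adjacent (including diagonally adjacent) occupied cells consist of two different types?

30

Scan each occupied cell's neighbors to the right and below (and the two forward diagonals) so each pair is counted once.
Row 0: @(0,1)–%(0,2)≠ @(0,1)–@(1,1)= @(0,1)–@(1,2)= @(0,1)–%(1,0)≠ %(0,2)–@(1,2)≠ %(0,2)–%(1,3)= %(0,2)–@(1,1)≠  → 4/7 unlike.
Row 1: %(1,0)–@(1,1)≠ %(1,0)–%(2,0)= %(1,0)–@(2,1)≠ @(1,1)–@(1,2)= @(1,1)–@(2,1)= @(1,1)–%(2,2)≠ @(1,1)–%(2,0)≠ @(1,2)–%(1,3)≠ @(1,2)–%(2,2)≠ @(1,2)–@(2,3)= @(1,2)–@(2,1)= %(1,3)–%(1,4)= %(1,3)–@(2,3)≠ %(1,3)–%(2,2)= %(1,4)–@(2,3)≠  → 8/15 unlike.
Row 2: %(2,0)–@(2,1)≠ %(2,0)–%(3,1)= @(2,1)–%(2,2)≠ @(2,1)–%(3,1)≠ @(2,1)–@(3,2)= %(2,2)–@(2,3)≠ %(2,2)–@(3,2)≠ %(2,2)–@(3,3)≠ %(2,2)–%(3,1)= @(2,3)–@(3,3)= @(2,3)–%(3,4)≠ @(2,3)–@(3,2)=  → 7/12 unlike.
Row 3: %(3,1)–@(3,2)≠ %(3,1)–%(4,1)= %(3,1)–%(4,2)= %(3,1)–%(4,0)= @(3,2)–@(3,3)= @(3,2)–%(4,2)≠ @(3,2)–%(4,1)≠ @(3,3)–%(3,4)≠ @(3,3)–%(4,4)≠ @(3,3)–%(4,2)≠ %(3,4)–%(4,4)=  → 6/11 unlike.
Row 4: %(4,0)–%(4,1)= %(4,0)–@(5,0)≠ %(4,0)–@(5,1)≠ %(4,1)–%(4,2)= %(4,1)–@(5,1)≠ %(4,1)–@(5,0)≠ %(4,2)–%(5,3)= %(4,2)–@(5,1)≠ %(4,4)–%(5,4)= %(4,4)–%(5,3)=  → 5/10 unlike.
Row 5: @(5,0)–@(5,1)= %(5,3)–%(5,4)=  → 0/2 unlike.
Total adjacent occupied pairs: 57; unlike-type pairs: 30.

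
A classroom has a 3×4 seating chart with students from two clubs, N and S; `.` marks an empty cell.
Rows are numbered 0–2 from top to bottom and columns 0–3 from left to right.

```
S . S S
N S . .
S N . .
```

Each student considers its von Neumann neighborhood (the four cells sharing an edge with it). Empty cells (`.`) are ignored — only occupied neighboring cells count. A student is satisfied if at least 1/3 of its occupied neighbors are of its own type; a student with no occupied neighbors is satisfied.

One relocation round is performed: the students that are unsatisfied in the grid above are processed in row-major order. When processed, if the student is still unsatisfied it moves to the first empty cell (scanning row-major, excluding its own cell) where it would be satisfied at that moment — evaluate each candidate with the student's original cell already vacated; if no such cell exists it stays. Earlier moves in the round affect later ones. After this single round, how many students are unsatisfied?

Initially unsatisfied (in order): (0,0), (1,0), (1,1), (2,0), (2,1).
  (0,0) → (0,1).
  (1,0) → (2,2).
  (1,1): now satisfied by earlier moves; stays.
  (2,0) → (0,0).
  (2,1): now satisfied by earlier moves; stays.
Resulting grid:
S S S S
. S . .
. N N .
All satisfied now.

0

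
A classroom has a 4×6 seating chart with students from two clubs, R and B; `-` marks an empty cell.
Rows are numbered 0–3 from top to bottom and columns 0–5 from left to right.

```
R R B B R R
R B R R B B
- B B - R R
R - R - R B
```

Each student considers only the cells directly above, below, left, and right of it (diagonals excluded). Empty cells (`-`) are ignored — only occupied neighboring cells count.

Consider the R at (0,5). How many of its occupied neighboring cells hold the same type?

Occupied neighbors of (0,5): (1,5)=B, (0,4)=R.
Same type (R): 1 of 2.

1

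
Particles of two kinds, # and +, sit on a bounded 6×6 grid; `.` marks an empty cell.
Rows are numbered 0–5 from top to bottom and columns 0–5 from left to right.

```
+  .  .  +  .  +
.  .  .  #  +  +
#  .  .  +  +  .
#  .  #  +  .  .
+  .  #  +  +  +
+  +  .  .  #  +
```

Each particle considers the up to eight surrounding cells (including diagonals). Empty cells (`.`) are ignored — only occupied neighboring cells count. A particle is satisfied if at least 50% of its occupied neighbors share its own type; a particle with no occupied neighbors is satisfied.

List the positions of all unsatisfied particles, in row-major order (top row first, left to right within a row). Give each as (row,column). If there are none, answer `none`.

(1,3), (3,2), (4,2), (4,3), (5,4)

Row 0: (0,0)+ 0/0 ✓ · (0,3)+ 1/2 ✓ · (0,5)+ 2/2 ✓
Row 1: (1,3)# 0/4 ✗ · (1,4)+ 5/6 ✓ · (1,5)+ 3/3 ✓
Row 2: (2,0)# 1/1 ✓ · (2,3)+ 3/5 ✓ · (2,4)+ 4/5 ✓
Row 3: (3,0)# 1/2 ✓ · (3,2)# 1/4 ✗ · (3,3)+ 4/6 ✓
Row 4: (4,0)+ 2/3 ✓ · (4,2)# 1/4 ✗ · (4,3)+ 2/5 ✗ · (4,4)+ 4/5 ✓ · (4,5)+ 2/3 ✓
Row 5: (5,0)+ 2/2 ✓ · (5,1)+ 2/3 ✓ · (5,4)# 0/4 ✗ · (5,5)+ 2/3 ✓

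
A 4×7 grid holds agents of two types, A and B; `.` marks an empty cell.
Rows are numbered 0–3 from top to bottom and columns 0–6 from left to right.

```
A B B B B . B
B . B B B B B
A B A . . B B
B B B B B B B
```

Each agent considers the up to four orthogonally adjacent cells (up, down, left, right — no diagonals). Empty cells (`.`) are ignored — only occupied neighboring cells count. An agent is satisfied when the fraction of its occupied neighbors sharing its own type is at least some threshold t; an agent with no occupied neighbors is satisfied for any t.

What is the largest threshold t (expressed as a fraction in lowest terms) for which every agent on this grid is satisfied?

Row 0: (0,0)A 0/2 · (0,1)B 1/2 · (0,2)B 3/3 · (0,3)B 3/3 · (0,4)B 2/2 · (0,6)B 1/1
Row 1: (1,0)B 0/2 · (1,2)B 2/3 · (1,3)B 3/3 · (1,4)B 3/3 · (1,5)B 3/3 · (1,6)B 3/3
Row 2: (2,0)A 0/3 · (2,1)B 1/3 · (2,2)A 0/3 · (2,5)B 3/3 · (2,6)B 3/3
Row 3: (3,0)B 1/2 · (3,1)B 3/3 · (3,2)B 2/3 · (3,3)B 2/2 · (3,4)B 2/2 · (3,5)B 3/3 · (3,6)B 2/2
The smallest same-type fraction is 0/2 at (0,0), which reduces to 0/1. Any threshold above that leaves this agent unsatisfied.

0/1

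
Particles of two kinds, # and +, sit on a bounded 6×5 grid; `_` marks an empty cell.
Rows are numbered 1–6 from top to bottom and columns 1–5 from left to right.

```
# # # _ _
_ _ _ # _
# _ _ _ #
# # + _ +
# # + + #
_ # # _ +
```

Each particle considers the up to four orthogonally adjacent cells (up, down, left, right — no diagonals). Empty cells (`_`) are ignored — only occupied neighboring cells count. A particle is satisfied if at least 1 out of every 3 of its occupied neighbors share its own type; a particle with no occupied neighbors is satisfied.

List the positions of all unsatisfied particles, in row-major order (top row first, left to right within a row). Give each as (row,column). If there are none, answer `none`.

Row 1: (1,1)# 1/1 ✓ · (1,2)# 2/2 ✓ · (1,3)# 1/1 ✓
Row 2: (2,4)# 0/0 ✓
Row 3: (3,1)# 1/1 ✓ · (3,5)# 0/1 ✗
Row 4: (4,1)# 3/3 ✓ · (4,2)# 2/3 ✓ · (4,3)+ 1/2 ✓ · (4,5)+ 0/2 ✗
Row 5: (5,1)# 2/2 ✓ · (5,2)# 3/4 ✓ · (5,3)+ 2/4 ✓ · (5,4)+ 1/2 ✓ · (5,5)# 0/3 ✗
Row 6: (6,2)# 2/2 ✓ · (6,3)# 1/2 ✓ · (6,5)+ 0/1 ✗

(3,5), (4,5), (5,5), (6,5)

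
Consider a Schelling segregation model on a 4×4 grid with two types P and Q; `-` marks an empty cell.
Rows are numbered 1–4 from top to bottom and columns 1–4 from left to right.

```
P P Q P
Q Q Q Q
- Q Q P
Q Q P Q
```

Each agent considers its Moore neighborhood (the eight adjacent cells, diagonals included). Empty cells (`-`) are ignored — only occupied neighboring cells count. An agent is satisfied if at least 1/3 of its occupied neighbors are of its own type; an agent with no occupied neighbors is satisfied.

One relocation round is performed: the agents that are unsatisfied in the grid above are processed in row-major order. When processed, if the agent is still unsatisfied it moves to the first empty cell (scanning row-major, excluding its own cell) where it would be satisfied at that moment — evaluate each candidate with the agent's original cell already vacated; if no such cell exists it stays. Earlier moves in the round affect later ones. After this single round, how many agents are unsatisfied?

4

Initially unsatisfied (in order): (1,2), (1,4), (3,4), (4,3).
  (1,2): no empty cell satisfies it; stays.
  (1,4): no empty cell satisfies it; stays.
  (3,4): no empty cell satisfies it; stays.
  (4,3): no empty cell satisfies it; stays.
Resulting grid:
P P Q P
Q Q Q Q
- Q Q P
Q Q P Q
Unsatisfied now: (1,2), (1,4), (3,4), (4,3).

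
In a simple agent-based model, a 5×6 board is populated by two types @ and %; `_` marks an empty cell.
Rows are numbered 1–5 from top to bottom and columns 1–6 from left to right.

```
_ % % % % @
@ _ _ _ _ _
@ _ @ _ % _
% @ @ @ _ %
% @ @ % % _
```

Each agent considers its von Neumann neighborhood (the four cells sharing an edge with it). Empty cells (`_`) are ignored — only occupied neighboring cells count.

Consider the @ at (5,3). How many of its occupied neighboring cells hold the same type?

Occupied neighbors of (5,3): (4,3)=@, (5,2)=@, (5,4)=%.
Same type (@): 2 of 3.

2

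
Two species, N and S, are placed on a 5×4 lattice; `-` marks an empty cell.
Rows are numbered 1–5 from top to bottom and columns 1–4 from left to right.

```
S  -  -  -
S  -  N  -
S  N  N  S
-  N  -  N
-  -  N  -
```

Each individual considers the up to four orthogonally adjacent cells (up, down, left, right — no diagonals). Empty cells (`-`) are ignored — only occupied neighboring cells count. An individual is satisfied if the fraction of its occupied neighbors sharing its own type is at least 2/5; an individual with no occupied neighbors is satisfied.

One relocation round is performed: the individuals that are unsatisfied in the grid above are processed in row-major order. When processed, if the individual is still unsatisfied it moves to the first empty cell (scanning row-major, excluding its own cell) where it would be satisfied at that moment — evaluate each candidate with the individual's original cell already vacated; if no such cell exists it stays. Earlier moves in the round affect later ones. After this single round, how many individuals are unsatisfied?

0

Initially unsatisfied (in order): (3,4), (4,4).
  (3,4) → (1,2).
  (4,4): now satisfied by earlier moves; stays.
Resulting grid:
S S - -
S - N -
S N N -
- N - N
- - N -
All satisfied now.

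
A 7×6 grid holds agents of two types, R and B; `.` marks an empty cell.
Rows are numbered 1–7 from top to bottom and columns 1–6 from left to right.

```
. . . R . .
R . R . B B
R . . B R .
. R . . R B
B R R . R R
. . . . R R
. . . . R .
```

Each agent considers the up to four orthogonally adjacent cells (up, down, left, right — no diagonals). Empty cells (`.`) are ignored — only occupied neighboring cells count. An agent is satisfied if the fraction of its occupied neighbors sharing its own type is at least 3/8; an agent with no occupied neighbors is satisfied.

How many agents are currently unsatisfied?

Row 1: (1,4)R 0/0 satisfied
Row 2: (2,1)R 1/1 satisfied · (2,3)R 0/0 satisfied · (2,5)B 1/2 satisfied · (2,6)B 1/1 satisfied
Row 3: (3,1)R 1/1 satisfied · (3,4)B 0/1 not · (3,5)R 1/3 not
Row 4: (4,2)R 1/1 satisfied · (4,5)R 2/3 satisfied · (4,6)B 0/2 not
Row 5: (5,1)B 0/1 not · (5,2)R 2/3 satisfied · (5,3)R 1/1 satisfied · (5,5)R 3/3 satisfied · (5,6)R 2/3 satisfied
Row 6: (6,5)R 3/3 satisfied · (6,6)R 2/2 satisfied
Row 7: (7,5)R 1/1 satisfied
Unsatisfied: (3,4), (3,5), (4,6), (5,1) — 4 in total.

4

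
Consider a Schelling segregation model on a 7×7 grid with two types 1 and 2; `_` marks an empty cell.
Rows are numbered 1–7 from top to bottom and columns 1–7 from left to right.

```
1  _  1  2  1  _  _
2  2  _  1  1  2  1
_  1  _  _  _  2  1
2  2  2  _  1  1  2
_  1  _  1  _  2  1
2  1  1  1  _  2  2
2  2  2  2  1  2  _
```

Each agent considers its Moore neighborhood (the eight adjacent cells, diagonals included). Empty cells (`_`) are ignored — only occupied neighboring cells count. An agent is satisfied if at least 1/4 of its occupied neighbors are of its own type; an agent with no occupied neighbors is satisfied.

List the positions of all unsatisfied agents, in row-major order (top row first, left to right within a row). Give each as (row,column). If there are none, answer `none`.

Row 1: (1,1)1 0/2 not · (1,3)1 1/3 satisfied · (1,4)2 0/4 not · (1,5)1 2/4 satisfied
Row 2: (2,1)2 1/3 satisfied · (2,2)2 1/4 satisfied · (2,4)1 3/4 satisfied · (2,5)1 2/5 satisfied · (2,6)2 1/5 not · (2,7)1 1/3 satisfied
Row 3: (3,2)1 0/5 not · (3,6)2 2/7 satisfied · (3,7)1 2/5 satisfied
Row 4: (4,1)2 1/3 satisfied · (4,2)2 2/4 satisfied · (4,3)2 1/4 satisfied · (4,5)1 2/4 satisfied · (4,6)1 3/6 satisfied · (4,7)2 2/5 satisfied
Row 5: (5,2)1 2/6 satisfied · (5,4)1 3/4 satisfied · (5,6)2 3/6 satisfied · (5,7)1 1/5 not
Row 6: (6,1)2 2/4 satisfied · (6,2)1 2/6 satisfied · (6,3)1 4/7 satisfied · (6,4)1 3/5 satisfied · (6,6)2 3/5 satisfied · (6,7)2 3/4 satisfied
Row 7: (7,1)2 2/3 satisfied · (7,2)2 3/5 satisfied · (7,3)2 2/5 satisfied · (7,4)2 1/4 satisfied · (7,5)1 1/4 satisfied · (7,6)2 2/3 satisfied

(1,1), (1,4), (2,6), (3,2), (5,7)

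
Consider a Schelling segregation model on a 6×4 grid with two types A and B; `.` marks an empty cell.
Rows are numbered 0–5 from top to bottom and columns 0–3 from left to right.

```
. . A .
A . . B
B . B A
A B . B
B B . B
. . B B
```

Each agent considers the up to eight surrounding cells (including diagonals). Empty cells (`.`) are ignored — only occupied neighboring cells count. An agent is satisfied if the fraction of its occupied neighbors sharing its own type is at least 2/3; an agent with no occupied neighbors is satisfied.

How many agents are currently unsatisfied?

6

(0,2)A 0/1 ✗
(1,0)A 0/1 ✗
(1,3)B 1/3 ✗
(2,0)B 1/3 ✗
(2,2)B 3/4 ✓
(2,3)A 0/3 ✗
(3,0)A 0/4 ✗
(3,1)B 4/5 ✓
(3,3)B 2/3 ✓
(4,0)B 2/3 ✓
(4,1)B 3/4 ✓
(4,3)B 3/3 ✓
(5,2)B 3/3 ✓
(5,3)B 2/2 ✓
Unsatisfied: (0,2), (1,0), (1,3), (2,0), (2,3), (3,0) — 6 in total.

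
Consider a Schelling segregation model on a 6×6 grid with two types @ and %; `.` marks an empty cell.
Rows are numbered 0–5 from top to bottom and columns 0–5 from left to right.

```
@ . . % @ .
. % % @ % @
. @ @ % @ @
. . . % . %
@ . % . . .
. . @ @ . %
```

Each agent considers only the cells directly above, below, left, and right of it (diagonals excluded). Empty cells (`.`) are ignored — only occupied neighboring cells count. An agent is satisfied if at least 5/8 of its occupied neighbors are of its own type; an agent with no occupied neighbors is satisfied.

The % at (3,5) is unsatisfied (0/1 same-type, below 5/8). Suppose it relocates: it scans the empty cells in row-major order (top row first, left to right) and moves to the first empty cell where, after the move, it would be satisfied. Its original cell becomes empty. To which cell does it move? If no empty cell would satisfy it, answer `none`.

Vacating (3,5). Empty cells in order:
  (0,1): 1/2 same-type → still unsatisfied.
  (0,2): 2/2 same-type → satisfied — stop here.

(0,2)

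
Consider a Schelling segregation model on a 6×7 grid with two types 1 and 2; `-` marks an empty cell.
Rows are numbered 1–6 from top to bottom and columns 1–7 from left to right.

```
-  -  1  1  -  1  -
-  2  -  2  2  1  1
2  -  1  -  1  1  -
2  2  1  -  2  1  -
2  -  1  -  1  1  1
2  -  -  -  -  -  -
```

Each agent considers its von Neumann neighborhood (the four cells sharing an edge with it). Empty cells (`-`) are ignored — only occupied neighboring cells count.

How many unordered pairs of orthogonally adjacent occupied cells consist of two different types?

7

Scan each occupied cell's neighbors to the right and below so each pair is counted once.
From row 1: 1 unlike of 3 pairs (running 1/3).
From row 2: 2 unlike of 5 pairs (running 3/8).
From row 3: 1 unlike of 5 pairs (running 4/13).
From row 4: 3 unlike of 7 pairs (running 7/20).
From row 5: 0 unlike of 3 pairs (running 7/23).
Total adjacent occupied pairs: 23; unlike-type pairs: 7.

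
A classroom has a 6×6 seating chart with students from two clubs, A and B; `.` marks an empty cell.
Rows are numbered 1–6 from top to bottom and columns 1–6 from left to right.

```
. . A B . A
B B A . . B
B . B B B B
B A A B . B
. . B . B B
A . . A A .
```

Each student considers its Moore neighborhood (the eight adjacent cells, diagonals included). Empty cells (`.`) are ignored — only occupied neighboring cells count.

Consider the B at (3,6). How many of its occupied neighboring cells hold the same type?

Occupied neighbors of (3,6): (2,6)=B, (3,5)=B, (4,6)=B.
Same type (B): 3 of 3.

3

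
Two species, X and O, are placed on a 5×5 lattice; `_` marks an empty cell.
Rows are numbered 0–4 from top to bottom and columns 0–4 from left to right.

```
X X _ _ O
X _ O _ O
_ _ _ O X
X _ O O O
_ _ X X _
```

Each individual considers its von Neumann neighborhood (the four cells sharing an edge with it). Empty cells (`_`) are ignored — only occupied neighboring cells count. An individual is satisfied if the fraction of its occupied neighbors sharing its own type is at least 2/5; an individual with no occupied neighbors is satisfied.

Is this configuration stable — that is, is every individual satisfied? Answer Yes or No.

No

Row 0: (0,0)X 2/2 ✓ · (0,1)X 1/1 ✓ · (0,4)O 1/1 ✓
Row 1: (1,0)X 1/1 ✓ · (1,2)O 0/0 ✓ · (1,4)O 1/2 ✓
Row 2: (2,3)O 1/2 ✓ · (2,4)X 0/3 ✗
Row 3: (3,0)X 0/0 ✓ · (3,2)O 1/2 ✓ · (3,3)O 3/4 ✓ · (3,4)O 1/2 ✓
Row 4: (4,2)X 1/2 ✓ · (4,3)X 1/2 ✓
For instance (2,4) has only 0/3 same-type neighbors, below 2/5.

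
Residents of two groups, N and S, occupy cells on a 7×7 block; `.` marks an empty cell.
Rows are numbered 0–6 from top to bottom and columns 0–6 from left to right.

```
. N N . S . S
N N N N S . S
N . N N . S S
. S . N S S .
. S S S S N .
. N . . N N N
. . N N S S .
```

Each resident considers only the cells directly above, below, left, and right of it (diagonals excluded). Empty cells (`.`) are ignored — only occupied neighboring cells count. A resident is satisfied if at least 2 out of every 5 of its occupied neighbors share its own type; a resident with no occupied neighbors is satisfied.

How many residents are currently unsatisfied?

(0,1)N 2/2 ✓
(0,2)N 2/2 ✓
(0,4)S 1/1 ✓
(0,6)S 1/1 ✓
(1,0)N 2/2 ✓
(1,1)N 3/3 ✓
(1,2)N 4/4 ✓
(1,3)N 2/3 ✓
(1,4)S 1/2 ✓
(1,6)S 2/2 ✓
(2,0)N 1/1 ✓
(2,2)N 2/2 ✓
(2,3)N 3/3 ✓
(2,5)S 2/2 ✓
(2,6)S 2/2 ✓
(3,1)S 1/1 ✓
(3,3)N 1/3 ✗
(3,4)S 2/3 ✓
(3,5)S 2/3 ✓
(4,1)S 2/3 ✓
(4,2)S 2/2 ✓
(4,3)S 2/3 ✓
(4,4)S 2/4 ✓
(4,5)N 1/3 ✗
(5,1)N 0/1 ✗
(5,4)N 1/3 ✗
(5,5)N 3/4 ✓
(5,6)N 1/1 ✓
(6,2)N 1/1 ✓
(6,3)N 1/2 ✓
(6,4)S 1/3 ✗
(6,5)S 1/2 ✓
Unsatisfied: (3,3), (4,5), (5,1), (5,4), (6,4) — 5 in total.

5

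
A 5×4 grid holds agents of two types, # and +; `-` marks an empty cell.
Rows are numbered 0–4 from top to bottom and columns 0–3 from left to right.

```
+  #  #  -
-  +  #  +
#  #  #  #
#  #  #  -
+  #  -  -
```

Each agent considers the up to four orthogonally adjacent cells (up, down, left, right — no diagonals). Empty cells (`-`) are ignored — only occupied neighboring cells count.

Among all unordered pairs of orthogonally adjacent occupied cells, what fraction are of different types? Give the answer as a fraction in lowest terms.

Scan each occupied cell's neighbors to the right and below so each pair is counted once.
Row 0: +(0,0)–#(0,1)≠ #(0,1)–#(0,2)= #(0,1)–+(1,1)≠ #(0,2)–#(1,2)=  → 2/4 unlike.
Row 1: +(1,1)–#(1,2)≠ +(1,1)–#(2,1)≠ #(1,2)–+(1,3)≠ #(1,2)–#(2,2)= +(1,3)–#(2,3)≠  → 4/5 unlike.
Row 2: #(2,0)–#(2,1)= #(2,0)–#(3,0)= #(2,1)–#(2,2)= #(2,1)–#(3,1)= #(2,2)–#(2,3)= #(2,2)–#(3,2)=  → 0/6 unlike.
Row 3: #(3,0)–#(3,1)= #(3,0)–+(4,0)≠ #(3,1)–#(3,2)= #(3,1)–#(4,1)=  → 1/4 unlike.
Row 4: +(4,0)–#(4,1)≠  → 1/1 unlike.
Total adjacent occupied pairs: 20; unlike-type pairs: 8.
8/20 reduces to 2/5.

2/5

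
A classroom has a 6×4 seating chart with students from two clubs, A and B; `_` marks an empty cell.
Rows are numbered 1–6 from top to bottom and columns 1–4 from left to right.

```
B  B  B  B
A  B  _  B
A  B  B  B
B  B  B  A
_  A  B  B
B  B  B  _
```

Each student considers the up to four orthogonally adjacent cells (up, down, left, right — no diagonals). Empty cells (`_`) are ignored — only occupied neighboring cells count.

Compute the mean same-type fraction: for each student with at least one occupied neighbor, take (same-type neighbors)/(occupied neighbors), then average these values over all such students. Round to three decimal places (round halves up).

0.675

(1,1)B 1/2
(1,2)B 3/3
(1,3)B 2/2
(1,4)B 2/2
(2,1)A 1/3
(2,2)B 2/3
(2,4)B 2/2
(3,1)A 1/3
(3,2)B 3/4
(3,3)B 3/3
(3,4)B 2/3
(4,1)B 1/2
(4,2)B 3/4
(4,3)B 3/4
(4,4)A 0/3
(5,2)A 0/3
(5,3)B 3/4
(5,4)B 1/2
(6,1)B 1/1
(6,2)B 2/3
(6,3)B 2/2
Sum over 21 students: 1/2 + 3/3 + 2/2 + 2/2 + 1/3 + 2/3 + 2/2 + 1/3 + 3/4 + 3/3 + 2/3 + 1/2 + 3/4 + 3/4 + 0/3 + 0/3 + 3/4 + 1/2 + 1/1 + 2/3 + 2/2 = 85/6; mean = 85/6 ÷ 21 = 85/126 = 0.674603… → 0.675.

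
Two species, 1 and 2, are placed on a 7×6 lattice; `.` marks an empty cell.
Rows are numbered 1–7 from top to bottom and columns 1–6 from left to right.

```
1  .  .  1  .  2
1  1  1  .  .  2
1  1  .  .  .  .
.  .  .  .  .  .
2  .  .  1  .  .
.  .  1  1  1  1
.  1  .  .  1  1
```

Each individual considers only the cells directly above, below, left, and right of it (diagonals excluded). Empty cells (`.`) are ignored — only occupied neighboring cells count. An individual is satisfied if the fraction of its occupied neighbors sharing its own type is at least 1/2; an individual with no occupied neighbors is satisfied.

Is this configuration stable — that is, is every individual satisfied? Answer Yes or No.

(1,1)1 1/1 ✓
(1,4)1 0/0 ✓
(1,6)2 1/1 ✓
(2,1)1 3/3 ✓
(2,2)1 3/3 ✓
(2,3)1 1/1 ✓
(2,6)2 1/1 ✓
(3,1)1 2/2 ✓
(3,2)1 2/2 ✓
(5,1)2 0/0 ✓
(5,4)1 1/1 ✓
(6,3)1 1/1 ✓
(6,4)1 3/3 ✓
(6,5)1 3/3 ✓
(6,6)1 2/2 ✓
(7,2)1 0/0 ✓
(7,5)1 2/2 ✓
(7,6)1 2/2 ✓
All meet the threshold, so the configuration is stable.

Yes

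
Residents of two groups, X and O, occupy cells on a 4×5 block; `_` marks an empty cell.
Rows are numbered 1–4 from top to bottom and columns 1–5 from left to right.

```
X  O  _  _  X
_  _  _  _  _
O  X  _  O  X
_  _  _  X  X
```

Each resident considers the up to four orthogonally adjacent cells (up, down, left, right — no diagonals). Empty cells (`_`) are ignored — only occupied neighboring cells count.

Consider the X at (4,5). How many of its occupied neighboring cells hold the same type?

2

Occupied neighbors of (4,5): (3,5)=X, (4,4)=X.
Same type (X): 2 of 2.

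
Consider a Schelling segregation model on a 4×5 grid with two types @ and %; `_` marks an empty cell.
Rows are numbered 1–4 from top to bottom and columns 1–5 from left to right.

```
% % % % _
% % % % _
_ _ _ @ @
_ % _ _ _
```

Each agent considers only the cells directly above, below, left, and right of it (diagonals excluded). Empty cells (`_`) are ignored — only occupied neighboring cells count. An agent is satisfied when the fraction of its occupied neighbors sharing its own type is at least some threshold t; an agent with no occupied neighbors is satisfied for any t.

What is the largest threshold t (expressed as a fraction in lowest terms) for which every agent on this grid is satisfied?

(1,1)% 2/2
(1,2)% 3/3
(1,3)% 3/3
(1,4)% 2/2
(2,1)% 2/2
(2,2)% 3/3
(2,3)% 3/3
(2,4)% 2/3
(3,4)@ 1/2
(3,5)@ 1/1
(4,2)% — no occupied neighbors
The smallest same-type fraction is 1/2 at (3,4), which reduces to 1/2. Any threshold above that leaves this agent unsatisfied.

1/2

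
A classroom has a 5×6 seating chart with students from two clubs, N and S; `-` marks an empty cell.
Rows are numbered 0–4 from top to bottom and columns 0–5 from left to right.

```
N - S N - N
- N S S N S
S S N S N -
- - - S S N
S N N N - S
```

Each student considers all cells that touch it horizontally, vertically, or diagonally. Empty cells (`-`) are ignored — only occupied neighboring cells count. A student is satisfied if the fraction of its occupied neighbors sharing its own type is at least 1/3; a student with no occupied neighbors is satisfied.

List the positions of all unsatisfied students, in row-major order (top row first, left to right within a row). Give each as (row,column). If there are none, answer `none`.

(0,0)N 1/1 ✓
(0,2)S 2/4 ✓
(0,3)N 1/4 ✗
(0,5)N 1/2 ✓
(1,1)N 2/6 ✓
(1,2)S 4/7 ✓
(1,3)S 3/7 ✓
(1,4)N 3/6 ✓
(1,5)S 0/3 ✗
(2,0)S 1/2 ✓
(2,1)S 2/4 ✓
(2,2)N 1/6 ✗
(2,3)S 4/7 ✓
(2,4)N 2/7 ✗
(3,3)S 2/6 ✓
(3,4)S 3/6 ✓
(3,5)N 1/3 ✓
(4,0)S 0/1 ✗
(4,1)N 1/2 ✓
(4,2)N 2/3 ✓
(4,3)N 1/3 ✓
(4,5)S 1/2 ✓

(0,3), (1,5), (2,2), (2,4), (4,0)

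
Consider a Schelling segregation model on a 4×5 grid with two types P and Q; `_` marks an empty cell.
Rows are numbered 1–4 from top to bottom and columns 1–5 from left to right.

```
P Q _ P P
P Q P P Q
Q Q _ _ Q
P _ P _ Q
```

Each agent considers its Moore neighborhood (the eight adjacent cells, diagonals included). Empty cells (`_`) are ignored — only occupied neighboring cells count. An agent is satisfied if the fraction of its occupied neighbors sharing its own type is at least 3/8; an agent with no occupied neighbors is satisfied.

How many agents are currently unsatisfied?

7

Row 1: (1,1)P 1/3 not · (1,2)Q 1/4 not · (1,4)P 3/4 satisfied · (1,5)P 2/3 satisfied
Row 2: (2,1)P 1/5 not · (2,2)Q 3/6 satisfied · (2,3)P 2/5 satisfied · (2,4)P 3/5 satisfied · (2,5)Q 1/4 not
Row 3: (3,1)Q 2/4 satisfied · (3,2)Q 2/6 not · (3,5)Q 2/3 satisfied
Row 4: (4,1)P 0/2 not · (4,3)P 0/1 not · (4,5)Q 1/1 satisfied
Unsatisfied: (1,1), (1,2), (2,1), (2,5), (3,2), (4,1), (4,3) — 7 in total.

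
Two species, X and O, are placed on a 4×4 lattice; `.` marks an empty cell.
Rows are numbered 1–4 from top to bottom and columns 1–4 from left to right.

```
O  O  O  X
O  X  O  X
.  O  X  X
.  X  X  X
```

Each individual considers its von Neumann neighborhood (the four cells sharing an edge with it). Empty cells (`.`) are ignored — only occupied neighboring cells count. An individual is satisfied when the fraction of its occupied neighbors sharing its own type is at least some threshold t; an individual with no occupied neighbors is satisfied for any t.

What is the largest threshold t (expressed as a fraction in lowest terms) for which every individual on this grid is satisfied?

(1,1)O 2/2
(1,2)O 2/3
(1,3)O 2/3
(1,4)X 1/2
(2,1)O 1/2
(2,2)X 0/4
(2,3)O 1/4
(2,4)X 2/3
(3,2)O 0/3
(3,3)X 2/4
(3,4)X 3/3
(4,2)X 1/2
(4,3)X 3/3
(4,4)X 2/2
The smallest same-type fraction is 0/4 at (2,2), which reduces to 0/1. Any threshold above that leaves this individual unsatisfied.

0/1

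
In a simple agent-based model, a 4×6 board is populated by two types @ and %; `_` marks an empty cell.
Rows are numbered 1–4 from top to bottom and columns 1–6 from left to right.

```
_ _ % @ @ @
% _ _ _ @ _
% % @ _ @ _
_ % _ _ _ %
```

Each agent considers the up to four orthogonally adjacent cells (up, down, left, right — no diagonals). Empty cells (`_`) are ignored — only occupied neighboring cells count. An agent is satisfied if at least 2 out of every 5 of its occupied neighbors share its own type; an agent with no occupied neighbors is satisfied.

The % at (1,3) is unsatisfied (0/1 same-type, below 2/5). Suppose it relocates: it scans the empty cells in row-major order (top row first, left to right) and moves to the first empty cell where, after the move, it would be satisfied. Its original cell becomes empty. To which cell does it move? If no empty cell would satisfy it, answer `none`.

Vacating (1,3). Empty cells in order:
  (1,1): 1/1 same-type → satisfied — stop here.

(1,1)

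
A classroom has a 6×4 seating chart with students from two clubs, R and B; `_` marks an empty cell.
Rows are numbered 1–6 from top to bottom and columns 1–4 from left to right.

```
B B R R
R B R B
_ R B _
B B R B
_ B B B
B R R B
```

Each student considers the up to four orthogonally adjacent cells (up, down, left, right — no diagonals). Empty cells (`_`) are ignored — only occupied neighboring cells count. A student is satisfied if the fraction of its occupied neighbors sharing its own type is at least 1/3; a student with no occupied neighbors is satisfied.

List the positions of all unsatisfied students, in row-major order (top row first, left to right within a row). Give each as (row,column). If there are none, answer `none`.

Row 1: (1,1)B 1/2 ok · (1,2)B 2/3 ok · (1,3)R 2/3 ok · (1,4)R 1/2 ok
Row 2: (2,1)R 0/2 unhappy · (2,2)B 1/4 unhappy · (2,3)R 1/4 unhappy · (2,4)B 0/2 unhappy
Row 3: (3,2)R 0/3 unhappy · (3,3)B 0/3 unhappy
Row 4: (4,1)B 1/1 ok · (4,2)B 2/4 ok · (4,3)R 0/4 unhappy · (4,4)B 1/2 ok
Row 5: (5,2)B 2/3 ok · (5,3)B 2/4 ok · (5,4)B 3/3 ok
Row 6: (6,1)B 0/1 unhappy · (6,2)R 1/3 ok · (6,3)R 1/3 ok · (6,4)B 1/2 ok

(2,1), (2,2), (2,3), (2,4), (3,2), (3,3), (4,3), (6,1)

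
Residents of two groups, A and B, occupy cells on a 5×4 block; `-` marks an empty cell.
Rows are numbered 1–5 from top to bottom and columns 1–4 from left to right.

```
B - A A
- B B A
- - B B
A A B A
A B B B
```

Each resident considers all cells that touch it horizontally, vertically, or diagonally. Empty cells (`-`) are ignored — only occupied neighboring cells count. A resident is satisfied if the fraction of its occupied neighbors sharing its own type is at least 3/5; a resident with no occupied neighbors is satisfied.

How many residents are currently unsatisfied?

Row 1: (1,1)B 1/1 satisfied · (1,3)A 2/4 not · (1,4)A 2/3 satisfied
Row 2: (2,2)B 3/4 satisfied · (2,3)B 3/6 not · (2,4)A 2/5 not
Row 3: (3,3)B 4/7 not · (3,4)B 3/5 satisfied
Row 4: (4,1)A 2/3 satisfied · (4,2)A 2/6 not · (4,3)B 5/7 satisfied · (4,4)A 0/5 not
Row 5: (5,1)A 2/3 satisfied · (5,2)B 2/5 not · (5,3)B 3/5 satisfied · (5,4)B 2/3 satisfied
Unsatisfied: (1,3), (2,3), (2,4), (3,3), (4,2), (4,4), (5,2) — 7 in total.

7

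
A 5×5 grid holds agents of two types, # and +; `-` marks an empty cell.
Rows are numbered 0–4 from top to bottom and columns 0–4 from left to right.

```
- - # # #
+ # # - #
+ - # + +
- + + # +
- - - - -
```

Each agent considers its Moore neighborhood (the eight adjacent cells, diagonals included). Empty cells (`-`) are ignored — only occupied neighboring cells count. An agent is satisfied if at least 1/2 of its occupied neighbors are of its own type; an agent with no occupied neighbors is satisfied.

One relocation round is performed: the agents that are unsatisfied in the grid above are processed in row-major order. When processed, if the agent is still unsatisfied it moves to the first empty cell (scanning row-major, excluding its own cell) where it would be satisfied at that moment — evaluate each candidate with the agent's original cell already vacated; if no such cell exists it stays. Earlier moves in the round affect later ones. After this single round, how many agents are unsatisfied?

1

Initially unsatisfied (in order): (2,3), (3,3).
  (2,3) → (0,0).
  (3,3) → (0,1).
Resulting grid:
+ # # # #
+ # # - #
+ - # - +
- + + - +
- - - - -
Unsatisfied now: (0,0).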